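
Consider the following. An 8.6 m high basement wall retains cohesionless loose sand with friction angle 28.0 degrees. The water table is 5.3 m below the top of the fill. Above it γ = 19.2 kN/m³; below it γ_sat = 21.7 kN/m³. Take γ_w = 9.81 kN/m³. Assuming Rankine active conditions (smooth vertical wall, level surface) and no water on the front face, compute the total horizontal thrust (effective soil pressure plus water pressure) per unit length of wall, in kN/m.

295 kN/m

K_a = tan²(45° − φ/2) = 0.3610.
γ' = 21.7 − 9.81 = 11.89 kN/m³. Depth below WT = 3.3 m.
σ'_h at WT = K_a γ d_w = 36.74 kPa; at base = 36.74 + K_a γ' × 3.3 = 50.90 kPa.
P₁ (0–5.3 m) = ½×36.74×5.3 = 97.36. P₂ (5.3–8.6 m) = ½(36.74+50.90)×3.3 = 144.6.
P_w = ½ γ_w h₂² = 0.5×9.81×3.3² = 53.42. Total = 97.36+144.6+53.42 = 295.4 kN/m.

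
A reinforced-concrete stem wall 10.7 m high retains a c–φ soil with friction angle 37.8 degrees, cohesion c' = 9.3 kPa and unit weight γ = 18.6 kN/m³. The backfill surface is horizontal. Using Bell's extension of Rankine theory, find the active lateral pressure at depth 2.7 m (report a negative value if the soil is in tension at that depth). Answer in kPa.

2.94 kPa

K_a = (1 − sin φ)/(1 + sin φ) = 0.2400.
σ_a = K_a γ z − 2c√K_a = 0.2400×18.6×2.7 − 2×9.3×0.4899 = 2.941 kPa.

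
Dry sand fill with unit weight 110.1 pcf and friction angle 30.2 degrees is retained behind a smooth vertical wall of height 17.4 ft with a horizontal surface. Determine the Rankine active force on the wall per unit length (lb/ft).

K_a = tan²(45° − φ/2) = 0.3307.
P_a = ½ K_a γ H² = 0.5 × 0.3307 × 110.1 × 17.4² = 5511 lb/ft.

5510 lb/ft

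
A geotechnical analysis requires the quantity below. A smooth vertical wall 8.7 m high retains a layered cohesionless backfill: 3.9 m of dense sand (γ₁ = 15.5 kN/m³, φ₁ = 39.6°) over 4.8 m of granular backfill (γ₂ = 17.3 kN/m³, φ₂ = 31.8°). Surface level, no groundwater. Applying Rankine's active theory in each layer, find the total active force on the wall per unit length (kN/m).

178 kN/m

K_a1 = tan²(45°−39.6°/2) = 0.2214; K_a2 = tan²(45°−31.8°/2) = 0.3098.
Layer 1: σ at base = K_a1 γ₁ h₁ = 13.39 kPa; P₁ = ½×13.39×3.9 = 26.10.
Layer 2: σ_v at top = γ₁h₁ = 60.45; σ_h top = K_a2×60.45 = 18.73; σ_h base = K_a2×(60.45+17.3×4.8) = 44.45.
P₂ = ½(18.73+44.45)×4.8 = 151.6. Total P_a = 26.10+151.6 = 177.7 kN/m.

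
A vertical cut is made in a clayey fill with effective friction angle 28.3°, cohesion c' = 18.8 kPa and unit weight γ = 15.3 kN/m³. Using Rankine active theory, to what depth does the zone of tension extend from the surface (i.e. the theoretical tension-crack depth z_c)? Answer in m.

K_a = tan²(45° − 28.3°/2) = 0.3568; √K_a = 0.5973.
The active pressure is zero where K_a γ z = 2c√K_a, so z_c = 2c/(γ√K_a) = 2×18.8/(15.3×0.5973) = 4.114 m.

4.11 m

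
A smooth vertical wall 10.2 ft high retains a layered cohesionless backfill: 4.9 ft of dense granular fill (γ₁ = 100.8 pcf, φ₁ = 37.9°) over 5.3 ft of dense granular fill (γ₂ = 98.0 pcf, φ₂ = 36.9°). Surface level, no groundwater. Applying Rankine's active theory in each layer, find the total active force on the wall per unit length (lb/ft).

1290 lb/ft

K_a1 = tan²(45°−37.9°/2) = 0.2389; K_a2 = tan²(45°−36.9°/2) = 0.2497.
Layer 1: σ at base = K_a1 γ₁ h₁ = 118.0 psf; P₁ = ½×118.0×4.9 = 289.1.
Layer 2: σ_v at top = γ₁h₁ = 493.9; σ_h top = K_a2×493.9 = 123.3; σ_h base = K_a2×(493.9+98.0×5.3) = 253.0.
P₂ = ½(123.3+253.0)×5.3 = 997.2. Total P_a = 289.1+997.2 = 1286 lb/ft.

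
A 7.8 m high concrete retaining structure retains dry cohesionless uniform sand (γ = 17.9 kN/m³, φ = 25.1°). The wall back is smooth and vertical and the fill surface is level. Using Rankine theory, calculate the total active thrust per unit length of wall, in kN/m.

K_a = tan²(45° − φ/2) = 0.4043.
P_a = ½ K_a γ H² = 0.5 × 0.4043 × 17.9 × 7.8² = 220.1 kN/m.

220 kN/m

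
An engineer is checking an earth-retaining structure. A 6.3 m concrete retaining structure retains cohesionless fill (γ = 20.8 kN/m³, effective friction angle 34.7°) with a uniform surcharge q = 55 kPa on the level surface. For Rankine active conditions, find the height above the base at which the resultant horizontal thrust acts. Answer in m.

K_a = 0.2745.
Triangular part P₁ = ½K_aγH² = 113.3 at H/3 = 2.100 m; rectangular part P₂ = K_a q H = 95.10 at H/2 = 3.150 m.
ȳ = (P₁·2.100 + P₂·3.150)/(P₁+P₂) = 2.579 m.

2.58 m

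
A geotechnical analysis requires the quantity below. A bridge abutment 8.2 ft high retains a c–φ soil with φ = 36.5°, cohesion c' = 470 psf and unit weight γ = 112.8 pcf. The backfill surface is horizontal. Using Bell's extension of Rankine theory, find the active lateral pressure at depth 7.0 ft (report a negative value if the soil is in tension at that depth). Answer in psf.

K_a = (1 − sin φ)/(1 + sin φ) = 0.2541.
σ_a = K_a γ z − 2c√K_a = 0.2541×112.8×7.0 − 2×470×0.5040 = -273.2 psf.

-273 psf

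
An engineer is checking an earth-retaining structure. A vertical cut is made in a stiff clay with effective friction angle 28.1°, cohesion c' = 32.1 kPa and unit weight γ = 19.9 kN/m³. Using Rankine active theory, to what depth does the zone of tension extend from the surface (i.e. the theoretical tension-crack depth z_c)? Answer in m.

5.38 m

K_a = tan²(45° − 28.1°/2) = 0.3596; √K_a = 0.5997.
The active pressure is zero where K_a γ z = 2c√K_a, so z_c = 2c/(γ√K_a) = 2×32.1/(19.9×0.5997) = 5.380 m.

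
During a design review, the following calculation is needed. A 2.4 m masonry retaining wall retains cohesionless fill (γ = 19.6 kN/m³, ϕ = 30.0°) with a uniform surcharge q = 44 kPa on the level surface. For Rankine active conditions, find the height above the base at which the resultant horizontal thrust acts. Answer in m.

1.06 m

K_a = 0.3333.
Triangular part P₁ = ½K_aγH² = 18.82 at H/3 = 0.8000 m; rectangular part P₂ = K_a q H = 35.20 at H/2 = 1.200 m.
ȳ = (P₁·0.8000 + P₂·1.200)/(P₁+P₂) = 1.061 m.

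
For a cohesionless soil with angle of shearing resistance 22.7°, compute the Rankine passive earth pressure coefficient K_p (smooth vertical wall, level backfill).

2.26

K_p = (1 + sin φ)/(1 − sin φ) = tan²(45° + 22.7°/2) = 2.257.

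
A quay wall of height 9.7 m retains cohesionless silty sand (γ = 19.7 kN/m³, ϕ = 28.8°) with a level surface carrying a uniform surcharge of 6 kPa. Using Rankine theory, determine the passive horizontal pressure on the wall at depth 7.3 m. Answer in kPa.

428 kPa

K_p = (1 + sin φ)/(1 − sin φ) = 2.859.
σ_v = γz + q = 19.7 × 7.3 + 6 = 149.8 kPa.
σ_h = K_p σ_v = 2.859 × 149.8 = 428.3 kPa.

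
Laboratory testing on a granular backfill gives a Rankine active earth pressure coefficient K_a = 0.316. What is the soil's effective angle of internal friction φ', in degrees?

K_a = tan²(45° − φ/2) ⇒ 45° − φ/2 = arctan(√0.316) = 29.34°.
φ = 2(45° − 29.34°) = 31.32°.

31.3°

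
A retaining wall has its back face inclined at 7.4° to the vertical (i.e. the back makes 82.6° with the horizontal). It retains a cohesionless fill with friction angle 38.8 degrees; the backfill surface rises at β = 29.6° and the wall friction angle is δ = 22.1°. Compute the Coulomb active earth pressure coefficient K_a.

0.424

K_a = sin²(α+φ) / [sin²α · sin(α−δ) · (1 + √{sin(φ+δ)sin(φ−β) / (sin(α−δ)sin(α+β))})²].
With α = 82.6°, φ = 38.8°, δ = 22.1°, β = 29.6°: K_a = 0.4243.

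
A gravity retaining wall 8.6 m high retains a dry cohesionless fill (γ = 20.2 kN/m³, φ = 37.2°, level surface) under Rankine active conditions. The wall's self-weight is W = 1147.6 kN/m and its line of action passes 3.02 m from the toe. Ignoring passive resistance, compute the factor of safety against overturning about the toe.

6.57

K_a = tan²(45° − 37.2°/2) = 0.2464.
P_a = ½K_aγH² = 0.5×0.2464×20.2×8.6² = 184.1 kN/m, acting at H/3 = 2.867 m above the base.
Overturning moment M_o = P_a × H/3 = 184.1 × 2.867 = 527.7.
Resisting moment M_r = W × 3.02 = 1147.6 × 3.02 = 3466.
FS_overturning = M_r/M_o = 3466/527.7 = 6.568.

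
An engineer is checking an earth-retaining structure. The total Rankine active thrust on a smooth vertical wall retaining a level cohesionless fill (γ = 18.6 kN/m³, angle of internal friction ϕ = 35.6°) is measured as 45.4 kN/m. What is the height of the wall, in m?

4.30 m

K_a = 0.2641. P_a = ½ K_a γ H² ⇒ H = √(2P_a/(K_a γ)).
H = √(2×45.4/(0.2641×18.6)) = 4.299 m.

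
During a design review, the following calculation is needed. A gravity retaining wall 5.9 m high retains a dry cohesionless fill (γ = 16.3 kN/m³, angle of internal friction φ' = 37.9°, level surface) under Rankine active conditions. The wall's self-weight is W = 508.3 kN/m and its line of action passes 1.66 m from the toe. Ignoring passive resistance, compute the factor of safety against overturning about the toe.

6.33

K_a = tan²(45° − 37.9°/2) = 0.2389.
P_a = ½K_aγH² = 0.5×0.2389×16.3×5.9² = 67.79 kN/m, acting at H/3 = 1.967 m above the base.
Overturning moment M_o = P_a × H/3 = 67.79 × 1.967 = 133.3.
Resisting moment M_r = W × 1.66 = 508.3 × 1.66 = 843.8.
FS_overturning = M_r/M_o = 843.8/133.3 = 6.329.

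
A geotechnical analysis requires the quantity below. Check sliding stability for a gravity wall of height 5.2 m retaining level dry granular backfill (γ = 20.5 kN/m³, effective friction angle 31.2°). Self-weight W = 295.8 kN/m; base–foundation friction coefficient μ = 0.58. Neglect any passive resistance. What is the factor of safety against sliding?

K_a = tan²(45° − 31.2°/2) = 0.3175.
P_a = ½K_aγH² = 0.5×0.3175×20.5×5.2² = 88.00 kN/m, acting at H/3 = 1.733 m above the base.
FS_sliding = μW / P_a = 0.58×295.8 / 88.00 = 1.950.

1.95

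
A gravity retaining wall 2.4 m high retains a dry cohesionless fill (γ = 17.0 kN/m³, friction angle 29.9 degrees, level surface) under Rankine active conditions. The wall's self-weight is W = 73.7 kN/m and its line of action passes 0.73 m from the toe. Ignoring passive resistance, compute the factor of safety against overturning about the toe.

4.10

K_a = tan²(45° − 29.9°/2) = 0.3347.
P_a = ½K_aγH² = 0.5×0.3347×17.0×2.4² = 16.39 kN/m, acting at H/3 = 0.8000 m above the base.
Overturning moment M_o = P_a × H/3 = 16.39 × 0.8000 = 13.11.
Resisting moment M_r = W × 0.73 = 73.7 × 0.73 = 53.80.
FS_overturning = M_r/M_o = 53.80/13.11 = 4.104.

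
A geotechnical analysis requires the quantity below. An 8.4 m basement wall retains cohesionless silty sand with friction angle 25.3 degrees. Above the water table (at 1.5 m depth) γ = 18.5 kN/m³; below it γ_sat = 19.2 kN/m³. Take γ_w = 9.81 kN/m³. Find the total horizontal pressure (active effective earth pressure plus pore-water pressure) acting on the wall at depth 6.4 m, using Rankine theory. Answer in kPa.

77.7 kPa

K_a = (1 − sin φ)/(1 + sin φ) = 0.4012.
γ' = 19.2 − 9.81 = 9.390 kN/m³.
Effective vertical stress at 6.4 m: σ'_v = 18.5×1.5 + 9.390×4.90 = 73.76 kPa.
σ'_h = K_a σ'_v = 0.4012 × 73.76 = 29.59 kPa; u = γ_w × 4.90 = 48.07 kPa.
Total σ_h = 29.59 + 48.07 = 77.66 kPa.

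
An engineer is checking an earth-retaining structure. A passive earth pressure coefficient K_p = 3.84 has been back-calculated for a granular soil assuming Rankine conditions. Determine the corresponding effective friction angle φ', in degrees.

K_p = (1+sin φ)/(1−sin φ) ⇒ sin φ = (K_p − 1)/(K_p + 1) = 0.5868.
φ = arcsin(0.5868) = 35.93°.

35.9°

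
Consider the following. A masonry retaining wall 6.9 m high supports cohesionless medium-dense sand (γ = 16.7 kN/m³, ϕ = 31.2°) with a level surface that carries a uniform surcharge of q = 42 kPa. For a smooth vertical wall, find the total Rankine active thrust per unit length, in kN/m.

218 kN/m

K_a = tan²(45° − φ/2) = 0.3175.
Soil triangle: ½ K_a γ H² = 0.5×0.3175×16.7×6.9² = 126.2 kN/m.
Surcharge rectangle: K_a q H = 0.3175×42×6.9 = 92.01 kN/m.
Total = 126.2 + 92.01 = 218.2 kN/m.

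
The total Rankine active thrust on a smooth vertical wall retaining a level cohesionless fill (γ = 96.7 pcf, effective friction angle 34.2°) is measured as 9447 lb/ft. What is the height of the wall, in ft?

K_a = 0.2803. P_a = ½ K_a γ H² ⇒ H = √(2P_a/(K_a γ)).
H = √(2×9447/(0.2803×96.7)) = 26.40 ft.

26.4 ft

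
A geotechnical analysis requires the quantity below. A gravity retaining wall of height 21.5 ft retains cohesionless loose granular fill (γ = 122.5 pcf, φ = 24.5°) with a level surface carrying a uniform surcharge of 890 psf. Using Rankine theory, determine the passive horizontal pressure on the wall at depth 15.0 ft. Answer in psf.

K_p = (1 + sin φ)/(1 − sin φ) = 2.417.
σ_v = γz + q = 122.5 × 15.0 + 890 = 2728 psf.
σ_h = K_p σ_v = 2.417 × 2728 = 6592 psf.

6590 psf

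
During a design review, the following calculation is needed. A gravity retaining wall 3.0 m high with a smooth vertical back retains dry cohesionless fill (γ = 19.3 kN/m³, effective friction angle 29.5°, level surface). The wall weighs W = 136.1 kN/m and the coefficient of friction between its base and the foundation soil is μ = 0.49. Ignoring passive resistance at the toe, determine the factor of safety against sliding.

2.26

K_a = tan²(45° − 29.5°/2) = 0.3401.
P_a = ½K_aγH² = 0.5×0.3401×19.3×3.0² = 29.54 kN/m, acting at H/3 = 1.000 m above the base.
FS_sliding = μW / P_a = 0.49×136.1 / 29.54 = 2.258.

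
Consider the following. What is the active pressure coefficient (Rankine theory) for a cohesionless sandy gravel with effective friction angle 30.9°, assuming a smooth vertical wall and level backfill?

K_a = tan²(45° − φ/2) = tan²(29.55°) = 0.3214.

0.321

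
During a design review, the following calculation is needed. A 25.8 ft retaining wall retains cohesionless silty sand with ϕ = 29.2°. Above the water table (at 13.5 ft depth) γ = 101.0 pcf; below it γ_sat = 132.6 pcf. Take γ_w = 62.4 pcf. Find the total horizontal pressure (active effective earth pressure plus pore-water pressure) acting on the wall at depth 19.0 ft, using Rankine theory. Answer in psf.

K_a = (1 − sin φ)/(1 + sin φ) = 0.3442.
γ' = 132.6 − 62.4 = 70.20 pcf.
Effective vertical stress at 19.0 ft: σ'_v = 101.0×13.5 + 70.20×5.50 = 1750 psf.
σ'_h = K_a σ'_v = 0.3442 × 1750 = 602.2 psf; u = γ_w × 5.50 = 343.2 psf.
Total σ_h = 602.2 + 343.2 = 945.4 psf.

945 psf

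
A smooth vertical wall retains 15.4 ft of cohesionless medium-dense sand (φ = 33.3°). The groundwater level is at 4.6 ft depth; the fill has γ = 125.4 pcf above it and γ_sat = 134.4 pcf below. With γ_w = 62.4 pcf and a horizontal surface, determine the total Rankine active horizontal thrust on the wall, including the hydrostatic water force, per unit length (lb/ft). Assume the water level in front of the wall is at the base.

K_a = tan²(45° − φ/2) = 0.2911.
γ' = 134.4 − 62.4 = 72.00 pcf. Depth below WT = 10.8 ft.
σ'_h at WT = K_a γ d_w = 167.9 psf; at base = 167.9 + K_a γ' × 10.8 = 394.3 psf.
P₁ (0–4.6 ft) = ½×167.9×4.6 = 386.3. P₂ (4.6–15.4 ft) = ½(167.9+394.3)×10.8 = 3036.
P_w = ½ γ_w h₂² = 0.5×62.4×10.8² = 3639. Total = 386.3+3036+3639 = 7062 lb/ft.

7060 lb/ft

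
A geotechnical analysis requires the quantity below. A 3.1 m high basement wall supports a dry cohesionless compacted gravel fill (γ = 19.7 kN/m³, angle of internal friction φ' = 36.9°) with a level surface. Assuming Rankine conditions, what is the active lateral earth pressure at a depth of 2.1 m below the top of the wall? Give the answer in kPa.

10.3 kPa

K_a = (1 − sin φ)/(1 + sin φ) = 0.2497.
σ_h = K_a γ z = 0.2497 × 19.7 × 2.1 = 10.33 kPa.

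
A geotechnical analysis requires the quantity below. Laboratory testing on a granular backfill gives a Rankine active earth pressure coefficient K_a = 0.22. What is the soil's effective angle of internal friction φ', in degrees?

39.7°

K_a = tan²(45° − φ/2) ⇒ 45° − φ/2 = arctan(√0.22) = 25.13°.
φ = 2(45° − 25.13°) = 39.74°.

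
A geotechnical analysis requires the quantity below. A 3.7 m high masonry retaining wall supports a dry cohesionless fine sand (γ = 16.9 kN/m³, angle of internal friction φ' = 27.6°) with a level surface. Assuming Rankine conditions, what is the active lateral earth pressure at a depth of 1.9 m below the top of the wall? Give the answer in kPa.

11.8 kPa

K_a = (1 − sin φ)/(1 + sin φ) = 0.3668.
σ_h = K_a γ z = 0.3668 × 16.9 × 1.9 = 11.78 kPa.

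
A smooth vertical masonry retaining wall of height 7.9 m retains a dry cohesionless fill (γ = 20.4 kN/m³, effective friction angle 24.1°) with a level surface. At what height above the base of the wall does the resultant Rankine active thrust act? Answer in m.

K_a = 0.4201.
The pressure distribution is triangular, so the resultant acts at H/3 above the base = 7.9/3 = 2.633 m.

2.63 m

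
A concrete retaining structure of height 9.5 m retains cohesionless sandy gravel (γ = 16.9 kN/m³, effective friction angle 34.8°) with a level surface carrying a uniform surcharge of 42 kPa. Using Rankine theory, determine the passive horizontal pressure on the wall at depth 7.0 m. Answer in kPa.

K_p = (1 + sin φ)/(1 − sin φ) = 3.659.
σ_v = γz + q = 16.9 × 7.0 + 42 = 160.3 kPa.
σ_h = K_p σ_v = 3.659 × 160.3 = 586.5 kPa.

587 kPa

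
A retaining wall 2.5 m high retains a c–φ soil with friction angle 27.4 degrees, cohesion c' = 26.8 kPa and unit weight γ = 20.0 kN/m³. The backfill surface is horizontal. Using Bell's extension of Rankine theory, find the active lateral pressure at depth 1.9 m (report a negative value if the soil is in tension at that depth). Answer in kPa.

K_a = (1 − sin φ)/(1 + sin φ) = 0.3697.
σ_a = K_a γ z − 2c√K_a = 0.3697×20.0×1.9 − 2×26.8×0.6080 = -18.54 kPa.

-18.5 kPa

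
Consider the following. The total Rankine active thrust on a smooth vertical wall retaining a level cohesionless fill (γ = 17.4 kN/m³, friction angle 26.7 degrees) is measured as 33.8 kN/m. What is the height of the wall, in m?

3.20 m

K_a = 0.3800. P_a = ½ K_a γ H² ⇒ H = √(2P_a/(K_a γ)).
H = √(2×33.8/(0.3800×17.4)) = 3.198 m.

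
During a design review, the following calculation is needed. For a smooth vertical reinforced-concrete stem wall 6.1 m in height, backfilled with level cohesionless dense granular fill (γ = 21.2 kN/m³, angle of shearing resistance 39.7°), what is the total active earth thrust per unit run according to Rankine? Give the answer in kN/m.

86.9 kN/m

K_a = tan²(45° − φ/2) = 0.2204.
P_a = ½ K_a γ H² = 0.5 × 0.2204 × 21.2 × 6.1² = 86.94 kN/m.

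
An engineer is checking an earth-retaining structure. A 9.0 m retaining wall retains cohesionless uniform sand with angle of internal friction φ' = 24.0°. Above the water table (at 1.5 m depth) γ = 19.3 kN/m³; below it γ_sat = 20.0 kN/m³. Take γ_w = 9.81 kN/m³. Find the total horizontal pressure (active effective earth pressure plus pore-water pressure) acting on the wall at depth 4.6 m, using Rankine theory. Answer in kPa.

K_a = (1 − sin φ)/(1 + sin φ) = 0.4217.
γ' = 20.0 − 9.81 = 10.19 kN/m³.
Effective vertical stress at 4.6 m: σ'_v = 19.3×1.5 + 10.19×3.10 = 60.54 kPa.
σ'_h = K_a σ'_v = 0.4217 × 60.54 = 25.53 kPa; u = γ_w × 3.10 = 30.41 kPa.
Total σ_h = 25.53 + 30.41 = 55.94 kPa.

55.9 kPa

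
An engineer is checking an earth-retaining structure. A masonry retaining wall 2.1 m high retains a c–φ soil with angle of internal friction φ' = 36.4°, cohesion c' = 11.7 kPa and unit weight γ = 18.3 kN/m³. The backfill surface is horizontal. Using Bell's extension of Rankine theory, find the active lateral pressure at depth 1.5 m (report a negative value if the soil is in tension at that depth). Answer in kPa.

-4.82 kPa

K_a = (1 − sin φ)/(1 + sin φ) = 0.2552.
σ_a = K_a γ z − 2c√K_a = 0.2552×18.3×1.5 − 2×11.7×0.5051 = -4.816 kPa.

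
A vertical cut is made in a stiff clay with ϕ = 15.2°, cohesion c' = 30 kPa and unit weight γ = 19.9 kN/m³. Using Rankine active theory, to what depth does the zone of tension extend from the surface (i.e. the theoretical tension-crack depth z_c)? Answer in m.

K_a = tan²(45° − 15.2°/2) = 0.5845; √K_a = 0.7646.
The active pressure is zero where K_a γ z = 2c√K_a, so z_c = 2c/(γ√K_a) = 2×30/(19.9×0.7646) = 3.944 m.

3.94 m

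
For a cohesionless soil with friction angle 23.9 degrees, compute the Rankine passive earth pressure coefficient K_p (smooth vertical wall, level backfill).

K_p = (1 + sin φ)/(1 − sin φ) = tan²(45° + 23.9°/2) = 2.362.

2.36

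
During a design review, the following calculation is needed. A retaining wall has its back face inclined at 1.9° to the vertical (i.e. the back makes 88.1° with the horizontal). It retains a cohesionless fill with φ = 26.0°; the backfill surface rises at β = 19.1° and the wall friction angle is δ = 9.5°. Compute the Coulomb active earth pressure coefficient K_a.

K_a = sin²(α+φ) / [sin²α · sin(α−δ) · (1 + √{sin(φ+δ)sin(φ−β) / (sin(α−δ)sin(α+β))})²].
With α = 88.1°, φ = 26.0°, δ = 9.5°, β = 19.1°: K_a = 0.5252.

0.525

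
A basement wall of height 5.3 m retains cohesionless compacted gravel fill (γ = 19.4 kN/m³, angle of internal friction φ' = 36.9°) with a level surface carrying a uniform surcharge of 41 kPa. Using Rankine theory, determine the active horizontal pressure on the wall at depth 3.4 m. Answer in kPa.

K_a = (1 − sin φ)/(1 + sin φ) = 0.2497.
σ_v = γz + q = 19.4 × 3.4 + 41 = 107.0 kPa.
σ_h = K_a σ_v = 0.2497 × 107.0 = 26.70 kPa.

26.7 kPa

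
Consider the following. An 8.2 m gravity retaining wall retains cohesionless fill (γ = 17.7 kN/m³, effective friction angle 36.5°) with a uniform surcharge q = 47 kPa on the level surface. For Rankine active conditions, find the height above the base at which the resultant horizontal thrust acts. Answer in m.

K_a = 0.2541.
Triangular part P₁ = ½K_aγH² = 151.2 at H/3 = 2.733 m; rectangular part P₂ = K_a q H = 97.91 at H/2 = 4.100 m.
ȳ = (P₁·2.733 + P₂·4.100)/(P₁+P₂) = 3.271 m.

3.27 m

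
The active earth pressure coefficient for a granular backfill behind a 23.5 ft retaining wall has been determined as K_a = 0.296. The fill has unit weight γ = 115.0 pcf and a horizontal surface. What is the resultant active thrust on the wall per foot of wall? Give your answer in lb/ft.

9400 lb/ft

P = ½ K_a γ H² = 0.5 × 0.296 × 115.0 × 23.5² = 9399 lb/ft.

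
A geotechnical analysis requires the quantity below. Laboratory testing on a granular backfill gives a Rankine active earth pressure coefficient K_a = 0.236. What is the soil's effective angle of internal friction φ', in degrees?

38.2°

K_a = tan²(45° − φ/2) ⇒ 45° − φ/2 = arctan(√0.236) = 25.91°.
φ = 2(45° − 25.91°) = 38.18°.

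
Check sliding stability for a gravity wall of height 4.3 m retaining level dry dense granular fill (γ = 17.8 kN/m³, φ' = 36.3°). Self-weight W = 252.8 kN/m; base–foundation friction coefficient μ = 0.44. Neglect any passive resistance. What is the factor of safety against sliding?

K_a = tan²(45° − 36.3°/2) = 0.2563.
P_a = ½K_aγH² = 0.5×0.2563×17.8×4.3² = 42.17 kN/m, acting at H/3 = 1.433 m above the base.
FS_sliding = μW / P_a = 0.44×252.8 / 42.17 = 2.638.

2.64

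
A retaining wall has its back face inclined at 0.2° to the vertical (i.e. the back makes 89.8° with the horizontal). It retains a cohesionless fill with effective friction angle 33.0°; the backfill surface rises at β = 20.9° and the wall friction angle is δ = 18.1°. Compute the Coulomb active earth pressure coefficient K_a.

0.365

K_a = sin²(α+φ) / [sin²α · sin(α−δ) · (1 + √{sin(φ+δ)sin(φ−β) / (sin(α−δ)sin(α+β))})²].
With α = 89.8°, φ = 33.0°, δ = 18.1°, β = 20.9°: K_a = 0.3647.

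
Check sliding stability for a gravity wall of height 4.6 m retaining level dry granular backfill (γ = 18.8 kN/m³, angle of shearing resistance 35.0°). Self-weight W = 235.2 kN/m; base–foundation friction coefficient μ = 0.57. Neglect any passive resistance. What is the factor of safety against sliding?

K_a = tan²(45° − 35.0°/2) = 0.2710.
P_a = ½K_aγH² = 0.5×0.2710×18.8×4.6² = 53.90 kN/m, acting at H/3 = 1.533 m above the base.
FS_sliding = μW / P_a = 0.57×235.2 / 53.90 = 2.487.

2.49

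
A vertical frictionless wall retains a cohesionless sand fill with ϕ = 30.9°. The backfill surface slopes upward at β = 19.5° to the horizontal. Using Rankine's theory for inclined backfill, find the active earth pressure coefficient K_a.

K_a = cos β · (cos β − √(cos²β − cos²φ)) / (cos β + √(cos²β − cos²φ)).
cos β = 0.9426, cos φ = 0.8581, √(cos²β − cos²φ) = 0.3903.
K_a = 0.9426 × (0.9426 − 0.3903)/(0.9426 + 0.3903) = 0.3907.

0.391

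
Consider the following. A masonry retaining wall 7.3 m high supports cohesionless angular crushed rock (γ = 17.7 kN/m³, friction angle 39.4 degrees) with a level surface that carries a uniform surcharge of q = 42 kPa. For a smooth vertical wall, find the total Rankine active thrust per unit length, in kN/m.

K_a = tan²(45° − φ/2) = 0.2234.
Soil triangle: ½ K_a γ H² = 0.5×0.2234×17.7×7.3² = 105.4 kN/m.
Surcharge rectangle: K_a q H = 0.2234×42×7.3 = 68.51 kN/m.
Total = 105.4 + 68.51 = 173.9 kN/m.

174 kN/m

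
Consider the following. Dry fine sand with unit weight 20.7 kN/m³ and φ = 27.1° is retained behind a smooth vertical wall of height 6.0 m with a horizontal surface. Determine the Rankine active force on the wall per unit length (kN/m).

139 kN/m

K_a = tan²(45° − φ/2) = 0.3741.
P_a = ½ K_a γ H² = 0.5 × 0.3741 × 20.7 × 6.0² = 139.4 kN/m.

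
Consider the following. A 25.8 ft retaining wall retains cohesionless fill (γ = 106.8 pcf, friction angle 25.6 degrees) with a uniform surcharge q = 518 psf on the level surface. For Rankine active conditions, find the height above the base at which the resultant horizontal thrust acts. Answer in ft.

K_a = 0.3966.
Triangular part P₁ = ½K_aγH² = 14100 at H/3 = 8.600 ft; rectangular part P₂ = K_a q H = 5300 at H/2 = 12.90 ft.
ȳ = (P₁·8.600 + P₂·12.90)/(P₁+P₂) = 9.775 ft.

9.77 ft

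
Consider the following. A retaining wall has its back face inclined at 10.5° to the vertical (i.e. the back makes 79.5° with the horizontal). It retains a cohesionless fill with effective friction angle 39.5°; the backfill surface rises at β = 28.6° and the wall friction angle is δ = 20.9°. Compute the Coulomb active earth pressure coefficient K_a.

K_a = sin²(α+φ) / [sin²α · sin(α−δ) · (1 + √{sin(φ+δ)sin(φ−β) / (sin(α−δ)sin(α+β))})²].
With α = 79.5°, φ = 39.5°, δ = 20.9°, β = 28.6°: K_a = 0.4408.

0.441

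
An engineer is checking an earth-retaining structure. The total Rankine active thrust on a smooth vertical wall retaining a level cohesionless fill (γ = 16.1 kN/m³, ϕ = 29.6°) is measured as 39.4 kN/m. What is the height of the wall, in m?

K_a = 0.3387. P_a = ½ K_a γ H² ⇒ H = √(2P_a/(K_a γ)).
H = √(2×39.4/(0.3387×16.1)) = 3.801 m.

3.80 m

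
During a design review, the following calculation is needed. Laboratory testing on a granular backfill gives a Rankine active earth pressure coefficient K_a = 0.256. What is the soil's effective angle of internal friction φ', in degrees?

K_a = tan²(45° − φ/2) ⇒ 45° − φ/2 = arctan(√0.256) = 26.84°.
φ = 2(45° − 26.84°) = 36.32°.

36.3°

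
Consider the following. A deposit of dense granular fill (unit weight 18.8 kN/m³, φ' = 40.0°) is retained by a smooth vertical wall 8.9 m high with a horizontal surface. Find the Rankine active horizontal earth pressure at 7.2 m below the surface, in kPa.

29.4 kPa

K_a = (1 − sin φ)/(1 + sin φ) = 0.2174.
σ_h = K_a γ z = 0.2174 × 18.8 × 7.2 = 29.43 kPa.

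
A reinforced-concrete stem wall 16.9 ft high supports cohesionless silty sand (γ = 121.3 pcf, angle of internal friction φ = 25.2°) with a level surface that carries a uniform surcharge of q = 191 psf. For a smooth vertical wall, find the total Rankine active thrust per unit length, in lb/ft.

K_a = tan²(45° − φ/2) = 0.4027.
Soil triangle: ½ K_a γ H² = 0.5×0.4027×121.3×16.9² = 6976 lb/ft.
Surcharge rectangle: K_a q H = 0.4027×191×16.9 = 1300 lb/ft.
Total = 6976 + 1300 = 8276 lb/ft.

8280 lb/ft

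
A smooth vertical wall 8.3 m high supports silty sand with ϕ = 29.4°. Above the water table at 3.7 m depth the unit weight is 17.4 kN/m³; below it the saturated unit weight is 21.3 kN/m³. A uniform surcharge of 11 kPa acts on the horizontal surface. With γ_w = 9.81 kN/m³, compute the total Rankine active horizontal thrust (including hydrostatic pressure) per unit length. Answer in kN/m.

318 kN/m

K_a = tan²(45° − φ/2) = 0.3415.
γ' = 21.3 − 9.81 = 11.49 kN/m³. h₂ = H − d_w = 4.6 m.
σ'_h: at surface K_a·q = 3.756; at WT K_a(q+γd_w) = 25.74; at base K_a(q+γd_w+γ'h₂) = 43.79 kPa.
P₁ = ½(3.756+25.74)×3.7 = 54.57; P₂ = ½(25.74+43.79)×4.6 = 159.9; P_w = ½γ_w h₂² = 103.8.
Total = 54.57+159.9+103.8 = 318.3 kN/m.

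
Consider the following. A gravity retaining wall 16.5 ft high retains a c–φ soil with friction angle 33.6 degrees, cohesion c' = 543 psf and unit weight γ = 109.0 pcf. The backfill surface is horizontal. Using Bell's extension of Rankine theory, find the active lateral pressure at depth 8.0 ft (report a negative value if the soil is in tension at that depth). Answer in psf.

-332 psf

K_a = (1 − sin φ)/(1 + sin φ) = 0.2875.
σ_a = K_a γ z − 2c√K_a = 0.2875×109.0×8.0 − 2×543×0.5362 = -331.6 psf.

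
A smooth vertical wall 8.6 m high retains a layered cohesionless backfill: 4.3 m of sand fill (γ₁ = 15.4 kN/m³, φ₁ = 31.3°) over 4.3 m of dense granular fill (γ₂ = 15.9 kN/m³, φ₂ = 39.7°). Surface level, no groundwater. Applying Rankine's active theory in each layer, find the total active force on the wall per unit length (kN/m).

K_a1 = tan²(45°−31.3°/2) = 0.3162; K_a2 = tan²(45°−39.7°/2) = 0.2204.
Layer 1: σ at base = K_a1 γ₁ h₁ = 20.94 kPa; P₁ = ½×20.94×4.3 = 45.02.
Layer 2: σ_v at top = γ₁h₁ = 66.22; σ_h top = K_a2×66.22 = 14.60; σ_h base = K_a2×(66.22+15.9×4.3) = 29.67.
P₂ = ½(14.60+29.67)×4.3 = 95.17. Total P_a = 45.02+95.17 = 140.2 kN/m.

140 kN/m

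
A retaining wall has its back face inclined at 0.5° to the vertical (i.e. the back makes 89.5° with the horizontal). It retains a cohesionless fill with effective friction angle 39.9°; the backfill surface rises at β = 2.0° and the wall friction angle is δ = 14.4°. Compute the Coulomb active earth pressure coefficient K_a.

0.209

K_a = sin²(α+φ) / [sin²α · sin(α−δ) · (1 + √{sin(φ+δ)sin(φ−β) / (sin(α−δ)sin(α+β))})²].
With α = 89.5°, φ = 39.9°, δ = 14.4°, β = 2.0°: K_a = 0.2092.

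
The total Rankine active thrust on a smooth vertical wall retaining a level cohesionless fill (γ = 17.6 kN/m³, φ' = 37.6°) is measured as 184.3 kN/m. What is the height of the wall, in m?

9.30 m

K_a = 0.2421. P_a = ½ K_a γ H² ⇒ H = √(2P_a/(K_a γ)).
H = √(2×184.3/(0.2421×17.6)) = 9.300 m.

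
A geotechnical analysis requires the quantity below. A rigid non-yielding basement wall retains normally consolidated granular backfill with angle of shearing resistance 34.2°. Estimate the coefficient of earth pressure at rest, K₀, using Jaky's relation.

K₀ = 1 − sin φ' = 1 − sin 34.2° = 0.4379.

0.438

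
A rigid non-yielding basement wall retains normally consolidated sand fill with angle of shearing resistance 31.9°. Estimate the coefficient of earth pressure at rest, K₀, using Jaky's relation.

K₀ = 1 − sin φ' = 1 − sin 31.9° = 0.4716.

0.472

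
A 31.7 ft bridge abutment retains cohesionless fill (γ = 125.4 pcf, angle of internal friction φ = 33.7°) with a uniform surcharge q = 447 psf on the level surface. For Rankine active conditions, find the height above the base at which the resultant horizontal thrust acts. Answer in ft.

K_a = 0.2863.
Triangular part P₁ = ½K_aγH² = 18040 at H/3 = 10.57 ft; rectangular part P₂ = K_a q H = 4057 at H/2 = 15.85 ft.
ȳ = (P₁·10.57 + P₂·15.85)/(P₁+P₂) = 11.54 ft.

11.5 ft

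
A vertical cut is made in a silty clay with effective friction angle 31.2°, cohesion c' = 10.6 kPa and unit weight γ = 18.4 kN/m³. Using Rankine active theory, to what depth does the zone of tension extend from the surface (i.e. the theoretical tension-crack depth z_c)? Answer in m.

2.04 m

K_a = tan²(45° − 31.2°/2) = 0.3175; √K_a = 0.5635.
The active pressure is zero where K_a γ z = 2c√K_a, so z_c = 2c/(γ√K_a) = 2×10.6/(18.4×0.5635) = 2.045 m.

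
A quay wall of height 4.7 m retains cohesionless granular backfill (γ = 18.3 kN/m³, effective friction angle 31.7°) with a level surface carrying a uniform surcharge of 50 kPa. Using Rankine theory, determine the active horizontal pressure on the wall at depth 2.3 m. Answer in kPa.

K_a = (1 − sin φ)/(1 + sin φ) = 0.3111.
σ_v = γz + q = 18.3 × 2.3 + 50 = 92.09 kPa.
σ_h = K_a σ_v = 0.3111 × 92.09 = 28.65 kPa.

28.6 kPa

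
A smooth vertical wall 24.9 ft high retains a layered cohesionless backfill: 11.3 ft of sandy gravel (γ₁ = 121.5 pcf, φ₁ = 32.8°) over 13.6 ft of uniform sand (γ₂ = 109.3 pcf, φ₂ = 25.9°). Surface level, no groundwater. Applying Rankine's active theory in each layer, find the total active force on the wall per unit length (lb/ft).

K_a1 = tan²(45°−32.8°/2) = 0.2973; K_a2 = tan²(45°−25.9°/2) = 0.3920.
Layer 1: σ at base = K_a1 γ₁ h₁ = 408.1 psf; P₁ = ½×408.1×11.3 = 2306.
Layer 2: σ_v at top = γ₁h₁ = 1373; σ_h top = K_a2×1373 = 538.2; σ_h base = K_a2×(1373+109.3×13.6) = 1121.
P₂ = ½(538.2+1121)×13.6 = 11280. Total P_a = 2306+11280 = 13590 lb/ft.

13600 lb/ft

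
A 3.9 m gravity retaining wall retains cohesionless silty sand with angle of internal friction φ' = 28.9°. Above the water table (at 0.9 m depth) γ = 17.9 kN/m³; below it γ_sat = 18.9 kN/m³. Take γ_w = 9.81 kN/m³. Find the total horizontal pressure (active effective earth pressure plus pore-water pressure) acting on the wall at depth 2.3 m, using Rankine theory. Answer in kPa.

23.8 kPa

K_a = (1 − sin φ)/(1 + sin φ) = 0.3484.
γ' = 18.9 − 9.81 = 9.090 kN/m³.
Effective vertical stress at 2.3 m: σ'_v = 17.9×0.9 + 9.090×1.40 = 28.84 kPa.
σ'_h = K_a σ'_v = 0.3484 × 28.84 = 10.05 kPa; u = γ_w × 1.40 = 13.73 kPa.
Total σ_h = 10.05 + 13.73 = 23.78 kPa.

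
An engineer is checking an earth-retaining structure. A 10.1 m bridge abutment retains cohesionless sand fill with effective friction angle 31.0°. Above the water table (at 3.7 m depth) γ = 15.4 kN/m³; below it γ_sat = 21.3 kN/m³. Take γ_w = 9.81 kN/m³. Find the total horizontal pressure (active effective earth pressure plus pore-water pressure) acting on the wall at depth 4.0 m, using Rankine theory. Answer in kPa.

22.3 kPa

K_a = (1 − sin φ)/(1 + sin φ) = 0.3201.
γ' = 21.3 − 9.81 = 11.49 kN/m³.
Effective vertical stress at 4.0 m: σ'_v = 15.4×3.7 + 11.49×0.300 = 60.43 kPa.
σ'_h = K_a σ'_v = 0.3201 × 60.43 = 19.34 kPa; u = γ_w × 0.300 = 2.943 kPa.
Total σ_h = 19.34 + 2.943 = 22.29 kPa.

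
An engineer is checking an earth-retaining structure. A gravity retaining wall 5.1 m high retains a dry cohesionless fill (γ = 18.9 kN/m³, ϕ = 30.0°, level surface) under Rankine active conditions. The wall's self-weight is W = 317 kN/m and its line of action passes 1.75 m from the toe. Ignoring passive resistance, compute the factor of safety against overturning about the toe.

3.98

K_a = tan²(45° − 30.0°/2) = 0.3333.
P_a = ½K_aγH² = 0.5×0.3333×18.9×5.1² = 81.93 kN/m, acting at H/3 = 1.700 m above the base.
Overturning moment M_o = P_a × H/3 = 81.93 × 1.700 = 139.3.
Resisting moment M_r = W × 1.75 = 317 × 1.75 = 554.8.
FS_overturning = M_r/M_o = 554.8/139.3 = 3.983.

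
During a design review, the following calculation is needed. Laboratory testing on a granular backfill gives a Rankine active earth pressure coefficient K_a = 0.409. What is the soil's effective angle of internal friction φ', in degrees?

K_a = tan²(45° − φ/2) ⇒ 45° − φ/2 = arctan(√0.409) = 32.60°.
φ = 2(45° − 32.60°) = 24.80°.

24.8°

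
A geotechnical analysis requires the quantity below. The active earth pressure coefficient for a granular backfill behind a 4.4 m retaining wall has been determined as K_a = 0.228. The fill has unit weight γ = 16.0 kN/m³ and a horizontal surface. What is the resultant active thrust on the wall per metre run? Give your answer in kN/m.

35.3 kN/m

P = ½ K_a γ H² = 0.5 × 0.228 × 16.0 × 4.4² = 35.31 kN/m.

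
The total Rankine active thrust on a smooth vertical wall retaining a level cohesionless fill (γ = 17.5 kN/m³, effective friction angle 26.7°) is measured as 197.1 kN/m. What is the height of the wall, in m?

K_a = 0.3800. P_a = ½ K_a γ H² ⇒ H = √(2P_a/(K_a γ)).
H = √(2×197.1/(0.3800×17.5)) = 7.700 m.

7.70 m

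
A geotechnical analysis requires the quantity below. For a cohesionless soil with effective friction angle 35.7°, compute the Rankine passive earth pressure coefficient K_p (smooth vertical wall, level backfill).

3.80

K_p = (1 + sin φ)/(1 − sin φ) = tan²(45° + 35.7°/2) = 3.802.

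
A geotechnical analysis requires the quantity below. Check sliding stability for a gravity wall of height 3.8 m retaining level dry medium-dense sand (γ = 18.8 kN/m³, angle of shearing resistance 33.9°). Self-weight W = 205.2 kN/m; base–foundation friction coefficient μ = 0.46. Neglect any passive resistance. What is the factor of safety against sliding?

K_a = tan²(45° − 33.9°/2) = 0.2839.
P_a = ½K_aγH² = 0.5×0.2839×18.8×3.8² = 38.54 kN/m, acting at H/3 = 1.267 m above the base.
FS_sliding = μW / P_a = 0.46×205.2 / 38.54 = 2.449.

2.45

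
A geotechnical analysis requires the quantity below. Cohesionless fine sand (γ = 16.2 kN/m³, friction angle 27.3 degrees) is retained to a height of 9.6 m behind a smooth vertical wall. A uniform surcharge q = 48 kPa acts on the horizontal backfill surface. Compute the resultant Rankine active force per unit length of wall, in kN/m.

448 kN/m

K_a = tan²(45° − φ/2) = 0.3711.
Soil triangle: ½ K_a γ H² = 0.5×0.3711×16.2×9.6² = 277.0 kN/m.
Surcharge rectangle: K_a q H = 0.3711×48×9.6 = 171.0 kN/m.
Total = 277.0 + 171.0 = 448.1 kN/m.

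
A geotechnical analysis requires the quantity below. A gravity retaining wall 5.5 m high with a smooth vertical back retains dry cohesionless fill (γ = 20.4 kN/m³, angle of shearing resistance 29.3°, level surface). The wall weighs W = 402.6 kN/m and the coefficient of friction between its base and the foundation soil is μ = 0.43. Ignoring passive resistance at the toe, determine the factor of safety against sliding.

1.64

K_a = tan²(45° − 29.3°/2) = 0.3428.
P_a = ½K_aγH² = 0.5×0.3428×20.4×5.5² = 105.8 kN/m, acting at H/3 = 1.833 m above the base.
FS_sliding = μW / P_a = 0.43×402.6 / 105.8 = 1.637.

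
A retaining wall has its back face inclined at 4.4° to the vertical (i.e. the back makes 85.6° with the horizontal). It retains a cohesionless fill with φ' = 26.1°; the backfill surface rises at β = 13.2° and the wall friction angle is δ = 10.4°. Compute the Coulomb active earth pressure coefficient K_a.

0.477

K_a = sin²(α+φ) / [sin²α · sin(α−δ) · (1 + √{sin(φ+δ)sin(φ−β) / (sin(α−δ)sin(α+β))})²].
With α = 85.6°, φ = 26.1°, δ = 10.4°, β = 13.2°: K_a = 0.4766.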